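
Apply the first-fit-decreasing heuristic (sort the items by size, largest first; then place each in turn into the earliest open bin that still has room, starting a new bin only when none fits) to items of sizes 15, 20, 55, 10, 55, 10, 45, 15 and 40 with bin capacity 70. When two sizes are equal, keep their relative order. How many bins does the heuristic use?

4

Sorted descending: 55, 55, 45, 40, 20, 15, 15, 10, 10.
  55 → bin 1 (new)  [load 55/70]
  55 → bin 2 (new)  [load 55/70]
  45 → bin 3 (new)  [load 45/70]
  40 → bin 4 (new)  [load 40/70]
  20 → bin 3  [load 65/70]
  15 → bin 1  [load 70/70]
  15 → bin 2  [load 70/70]
  10 → bin 4  [load 50/70]
  10 → bin 4  [load 60/70]
4 bins opened.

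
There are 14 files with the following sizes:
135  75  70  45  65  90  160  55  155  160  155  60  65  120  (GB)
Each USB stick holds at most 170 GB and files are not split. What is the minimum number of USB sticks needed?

Total = 160 + 160 + 155 + 155 + 135 + 120 + 90 + 75 + 70 + 65 + 65 + 60 + 55 + 45 = 1410 GB.
Lower bound: ⌈1410/170⌉ = 9 USB sticks.
A packing using 10 USB sticks:
  USB stick 1: 160 = 160
  USB stick 2: 160 = 160
  USB stick 3: 155 = 155
  USB stick 4: 155 = 155
  USB stick 5: 135 = 135
  USB stick 6: 120 + 45 = 165
  USB stick 7: 90 + 75 = 165
  USB stick 8: 70 + 65 = 135
  USB stick 9: 65 + 60 = 125
  USB stick 10: 55 = 55
No arrangement into 9 USB sticks stays within capacity, so 10 is optimal.

10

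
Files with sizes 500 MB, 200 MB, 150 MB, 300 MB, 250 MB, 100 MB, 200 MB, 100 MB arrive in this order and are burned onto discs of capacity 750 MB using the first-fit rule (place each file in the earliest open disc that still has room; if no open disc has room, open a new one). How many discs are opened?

  500 → disc 1 (new)  [load 500/750]
  200 → disc 1  [load 700/750]
  150 → disc 2 (new)  [load 150/750]
  300 → disc 2  [load 450/750]
  250 → disc 2  [load 700/750]
  100 → disc 3 (new)  [load 100/750]
  200 → disc 3  [load 300/750]
  100 → disc 3  [load 400/750]
3 discs opened.

3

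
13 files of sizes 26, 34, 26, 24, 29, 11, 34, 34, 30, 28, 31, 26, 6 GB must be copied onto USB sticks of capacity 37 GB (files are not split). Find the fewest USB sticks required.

Total = 34 + 34 + 34 + 31 + 30 + 29 + 28 + 26 + 26 + 26 + 24 + 11 + 6 = 339 GB.
Lower bound: ⌈339/37⌉ = 10 USB sticks.
Also, 11 files each exceed 37/2 GB, and no two of those can share a USB stick, so at least 11 USB sticks are needed.
A packing using 11 USB sticks:
  USB stick 1: 34 = 34
  USB stick 2: 34 = 34
  USB stick 3: 34 = 34
  USB stick 4: 31 + 6 = 37
  USB stick 5: 30 = 30
  USB stick 6: 29 = 29
  USB stick 7: 28 = 28
  USB stick 8: 26 + 11 = 37
  USB stick 9: 26 = 26
  USB stick 10: 26 = 26
  USB stick 11: 24 = 24
This matches the lower bound, so 11 is optimal.

11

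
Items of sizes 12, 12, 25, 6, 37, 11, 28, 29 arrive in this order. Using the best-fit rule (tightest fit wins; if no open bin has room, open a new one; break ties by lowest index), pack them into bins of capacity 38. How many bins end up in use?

  12 → bin 1 (new)  [load 12/38]
  12 → bin 1  [load 24/38]
  25 → bin 2 (new)  [load 25/38]
  6 → bin 2  [load 31/38]
  37 → bin 3 (new)  [load 37/38]
  11 → bin 1  [load 35/38]
  28 → bin 4 (new)  [load 28/38]
  29 → bin 5 (new)  [load 29/38]
5 bins opened.

5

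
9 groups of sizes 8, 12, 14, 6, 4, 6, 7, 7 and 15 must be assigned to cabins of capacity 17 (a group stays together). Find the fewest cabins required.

Total = 15 + 14 + 12 + 8 + 7 + 7 + 6 + 6 + 4 = 79.
Lower bound: ⌈79/17⌉ = 5 cabins.
A packing using 6 cabins:
  cabin 1: 15 = 15
  cabin 2: 14 = 14
  cabin 3: 12 + 4 = 16
  cabin 4: 8 + 7 = 15
  cabin 5: 7 + 6 = 13
  cabin 6: 6 = 6
No arrangement into 5 cabins stays within capacity, so 6 is optimal.

6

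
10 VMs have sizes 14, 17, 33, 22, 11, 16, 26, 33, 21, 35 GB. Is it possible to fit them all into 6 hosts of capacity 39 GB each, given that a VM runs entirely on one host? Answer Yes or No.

Total = 228 GB; ⌈228/39⌉ = 6.
The bound of 6 does not rule out 6, but exhaustive search shows no assignment into 6 hosts of capacity 39 GB exists — the minimum is 7.

No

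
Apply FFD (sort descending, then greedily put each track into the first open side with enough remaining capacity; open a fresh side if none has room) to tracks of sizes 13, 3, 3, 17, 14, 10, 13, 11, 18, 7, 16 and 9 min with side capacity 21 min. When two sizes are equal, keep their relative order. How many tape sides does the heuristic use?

Sorted descending: 18, 17, 16, 14, 13, 13, 11, 10, 9, 7, 3, 3.
  18 → side 1 (new)  [load 18/21]
  17 → side 2 (new)  [load 17/21]
  16 → side 3 (new)  [load 16/21]
  14 → side 4 (new)  [load 14/21]
  13 → side 5 (new)  [load 13/21]
  13 → side 6 (new)  [load 13/21]
  11 → side 7 (new)  [load 11/21]
  10 → side 7  [load 21/21]
  9 → side 8 (new)  [load 9/21]
  7 → side 4  [load 21/21]
  3 → side 1  [load 21/21]
  3 → side 2  [load 20/21]
8 tape sides opened.

8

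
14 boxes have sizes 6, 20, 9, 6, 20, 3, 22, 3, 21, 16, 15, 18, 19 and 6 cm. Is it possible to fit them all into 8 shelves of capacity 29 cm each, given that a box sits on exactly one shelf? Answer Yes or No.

Yes

A valid assignment using 8 shelves:
  shelf 1: 22 + 6 = 28
  shelf 2: 21 + 6 = 27
  shelf 3: 20 + 9 = 29
  shelf 4: 20 + 6 + 3 = 29
  shelf 5: 19 + 3 = 22
  shelf 6: 18 = 18
  shelf 7: 16 = 16
  shelf 8: 15 = 15
Every load is within 29 cm, so 8 shelves suffice.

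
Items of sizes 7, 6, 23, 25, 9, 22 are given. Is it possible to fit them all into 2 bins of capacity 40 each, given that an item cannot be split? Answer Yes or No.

Total = 92; ⌈92/40⌉ = 3.
At least 3 bins are required, but only 2 are allowed.

No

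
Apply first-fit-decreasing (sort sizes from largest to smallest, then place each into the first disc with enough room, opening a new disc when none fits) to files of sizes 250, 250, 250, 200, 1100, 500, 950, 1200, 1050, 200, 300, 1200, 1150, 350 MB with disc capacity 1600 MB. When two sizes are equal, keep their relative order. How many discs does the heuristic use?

Sorted descending: 1200, 1200, 1150, 1100, 1050, 950, 500, 350, 300, 250, 250, 250, 200, 200.
  1200 → disc 1 (new)  [load 1200/1600]
  1200 → disc 2 (new)  [load 1200/1600]
  1150 → disc 3 (new)  [load 1150/1600]
  1100 → disc 4 (new)  [load 1100/1600]
  1050 → disc 5 (new)  [load 1050/1600]
  950 → disc 6 (new)  [load 950/1600]
  500 → disc 4  [load 1600/1600]
  350 → disc 1  [load 1550/1600]
  300 → disc 2  [load 1500/1600]
  250 → disc 3  [load 1400/1600]
  250 → disc 5  [load 1300/1600]
  250 → disc 5  [load 1550/1600]
  200 → disc 3  [load 1600/1600]
  200 → disc 6  [load 1150/1600]
6 discs opened.

6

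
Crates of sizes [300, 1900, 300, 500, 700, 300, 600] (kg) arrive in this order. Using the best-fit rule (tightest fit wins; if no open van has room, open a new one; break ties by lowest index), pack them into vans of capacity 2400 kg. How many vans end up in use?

2

  300 → van 1 (new)  [load 300/2400]
  1900 → van 1  [load 2200/2400]
  300 → van 2 (new)  [load 300/2400]
  500 → van 2  [load 800/2400]
  700 → van 2  [load 1500/2400]
  300 → van 2  [load 1800/2400]
  600 → van 2  [load 2400/2400]
2 vans opened.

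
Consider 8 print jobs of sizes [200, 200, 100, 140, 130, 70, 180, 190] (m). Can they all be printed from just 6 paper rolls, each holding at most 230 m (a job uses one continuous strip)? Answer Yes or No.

Yes

A valid assignment using 6 paper rolls:
  roll 1: 200 = 200
  roll 2: 200 = 200
  roll 3: 190 = 190
  roll 4: 180 = 180
  roll 5: 140 + 70 = 210
  roll 6: 130 + 100 = 230
Every load is within 230 m, so 6 paper rolls suffice.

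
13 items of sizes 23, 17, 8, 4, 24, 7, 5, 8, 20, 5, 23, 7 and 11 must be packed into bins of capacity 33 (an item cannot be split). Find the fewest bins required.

Total = 24 + 23 + 23 + 20 + 17 + 11 + 8 + 8 + 7 + 7 + 5 + 5 + 4 = 162.
Lower bound: ⌈162/33⌉ = 5 bins.
A packing using 6 bins:
  bin 1: 24 + 8 = 32
  bin 2: 23 + 8 = 31
  bin 3: 23 + 7 = 30
  bin 4: 20 + 11 = 31
  bin 5: 17 + 7 + 5 + 4 = 33
  bin 6: 5 = 5
No arrangement into 5 bins stays within capacity, so 6 is optimal.

6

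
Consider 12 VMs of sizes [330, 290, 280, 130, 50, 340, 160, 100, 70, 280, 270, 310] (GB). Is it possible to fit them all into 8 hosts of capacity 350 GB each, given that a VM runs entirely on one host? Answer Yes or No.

No

Total = 2610 GB; ⌈2610/350⌉ = 8.
The bound of 8 does not rule out 8, but exhaustive search shows no assignment into 8 hosts of capacity 350 GB exists — the minimum is 9.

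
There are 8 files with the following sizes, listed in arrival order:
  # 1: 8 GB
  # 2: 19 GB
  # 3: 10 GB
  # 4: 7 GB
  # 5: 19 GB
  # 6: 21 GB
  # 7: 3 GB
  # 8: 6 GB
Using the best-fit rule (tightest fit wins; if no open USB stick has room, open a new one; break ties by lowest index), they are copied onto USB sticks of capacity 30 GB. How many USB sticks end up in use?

4

  8 → USB stick 1 (new)  [load 8/30]
  19 → USB stick 1  [load 27/30]
  10 → USB stick 2 (new)  [load 10/30]
  7 → USB stick 2  [load 17/30]
  19 → USB stick 3 (new)  [load 19/30]
  21 → USB stick 4 (new)  [load 21/30]
  3 → USB stick 1  [load 30/30]
  6 → USB stick 4  [load 27/30]
4 USB sticks opened.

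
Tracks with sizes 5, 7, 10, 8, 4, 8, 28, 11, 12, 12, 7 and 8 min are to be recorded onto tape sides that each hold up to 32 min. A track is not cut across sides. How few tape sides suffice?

Total = 28 + 12 + 12 + 11 + 10 + 8 + 8 + 8 + 7 + 7 + 5 + 4 = 120 min.
Lower bound: ⌈120/32⌉ = 4 tape sides.
A packing using 4 tape sides:
  side 1: 28 + 4 = 32
  side 2: 12 + 12 + 8 = 32
  side 3: 11 + 10 + 8 = 29
  side 4: 8 + 7 + 7 + 5 = 27
This matches the lower bound, so 4 is optimal.

4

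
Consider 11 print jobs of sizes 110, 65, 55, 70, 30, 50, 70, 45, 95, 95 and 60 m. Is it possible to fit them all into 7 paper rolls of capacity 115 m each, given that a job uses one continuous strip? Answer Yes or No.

A valid assignment using 7 paper rolls:
  roll 1: 110 = 110
  roll 2: 95 = 95
  roll 3: 95 = 95
  roll 4: 70 + 45 = 115
  roll 5: 70 + 30 = 100
  roll 6: 65 + 50 = 115
  roll 7: 60 + 55 = 115
Every load is within 115 m, so 7 paper rolls suffice.

Yes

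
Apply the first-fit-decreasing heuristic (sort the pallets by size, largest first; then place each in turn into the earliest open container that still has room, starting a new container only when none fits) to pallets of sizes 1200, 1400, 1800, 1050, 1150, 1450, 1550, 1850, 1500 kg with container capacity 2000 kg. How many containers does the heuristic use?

9

Sorted descending: 1850, 1800, 1550, 1500, 1450, 1400, 1200, 1150, 1050.
  1850 → container 1 (new)  [load 1850/2000]
  1800 → container 2 (new)  [load 1800/2000]
  1550 → container 3 (new)  [load 1550/2000]
  1500 → container 4 (new)  [load 1500/2000]
  1450 → container 5 (new)  [load 1450/2000]
  1400 → container 6 (new)  [load 1400/2000]
  1200 → container 7 (new)  [load 1200/2000]
  1150 → container 8 (new)  [load 1150/2000]
  1050 → container 9 (new)  [load 1050/2000]
9 containers opened.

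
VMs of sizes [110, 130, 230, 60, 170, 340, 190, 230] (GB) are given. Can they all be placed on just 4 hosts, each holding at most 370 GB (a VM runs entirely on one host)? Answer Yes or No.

Total = 1460 GB; ⌈1460/370⌉ = 4.
The bound of 4 does not rule out 4, but exhaustive search shows no assignment into 4 hosts of capacity 370 GB exists — the minimum is 5.

No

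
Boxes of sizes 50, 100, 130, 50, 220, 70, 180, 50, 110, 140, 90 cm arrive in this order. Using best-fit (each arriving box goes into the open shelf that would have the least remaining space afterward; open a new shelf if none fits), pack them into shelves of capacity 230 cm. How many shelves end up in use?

6

  50 → shelf 1 (new)  [load 50/230]
  100 → shelf 1  [load 150/230]
  130 → shelf 2 (new)  [load 130/230]
  50 → shelf 1  [load 200/230]
  220 → shelf 3 (new)  [load 220/230]
  70 → shelf 2  [load 200/230]
  180 → shelf 4 (new)  [load 180/230]
  50 → shelf 4  [load 230/230]
  110 → shelf 5 (new)  [load 110/230]
  140 → shelf 6 (new)  [load 140/230]
  90 → shelf 6  [load 230/230]
6 shelves opened.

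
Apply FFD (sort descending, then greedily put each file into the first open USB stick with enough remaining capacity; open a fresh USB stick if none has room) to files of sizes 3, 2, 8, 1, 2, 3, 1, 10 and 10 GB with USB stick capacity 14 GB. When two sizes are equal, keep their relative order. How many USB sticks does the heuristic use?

Sorted descending: 10, 10, 8, 3, 3, 2, 2, 1, 1.
  10 → USB stick 1 (new)  [load 10/14]
  10 → USB stick 2 (new)  [load 10/14]
  8 → USB stick 3 (new)  [load 8/14]
  3 → USB stick 1  [load 13/14]
  3 → USB stick 2  [load 13/14]
  2 → USB stick 3  [load 10/14]
  2 → USB stick 3  [load 12/14]
  1 → USB stick 1  [load 14/14]
  1 → USB stick 2  [load 14/14]
3 USB sticks opened.

3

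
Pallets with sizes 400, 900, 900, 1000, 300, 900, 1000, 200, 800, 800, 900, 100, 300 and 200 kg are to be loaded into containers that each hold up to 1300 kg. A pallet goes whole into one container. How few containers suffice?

8

Total = 1000 + 1000 + 900 + 900 + 900 + 900 + 800 + 800 + 400 + 300 + 300 + 200 + 200 + 100 = 8700 kg.
Lower bound: ⌈8700/1300⌉ = 7 containers.
Also, 8 pallets each exceed 650 kg, and no two of those can share a container, so at least 8 containers are needed.
A packing using 8 containers:
  container 1: 1000 + 300 = 1300
  container 2: 1000 + 300 = 1300
  container 3: 900 + 400 = 1300
  container 4: 900 + 200 + 200 = 1300
  container 5: 900 + 100 = 1000
  container 6: 900 = 900
  container 7: 800 = 800
  container 8: 800 = 800
This matches the lower bound, so 8 is optimal.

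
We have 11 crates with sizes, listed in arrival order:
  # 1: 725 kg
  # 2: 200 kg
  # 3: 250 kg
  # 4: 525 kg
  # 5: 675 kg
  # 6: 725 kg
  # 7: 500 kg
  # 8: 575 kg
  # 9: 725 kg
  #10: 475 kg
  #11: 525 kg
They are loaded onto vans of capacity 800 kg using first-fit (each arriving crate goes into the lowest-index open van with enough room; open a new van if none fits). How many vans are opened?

10

  725 → van 1 (new)  [load 725/800]
  200 → van 2 (new)  [load 200/800]
  250 → van 2  [load 450/800]
  525 → van 3 (new)  [load 525/800]
  675 → van 4 (new)  [load 675/800]
  725 → van 5 (new)  [load 725/800]
  500 → van 6 (new)  [load 500/800]
  575 → van 7 (new)  [load 575/800]
  725 → van 8 (new)  [load 725/800]
  475 → van 9 (new)  [load 475/800]
  525 → van 10 (new)  [load 525/800]
10 vans opened.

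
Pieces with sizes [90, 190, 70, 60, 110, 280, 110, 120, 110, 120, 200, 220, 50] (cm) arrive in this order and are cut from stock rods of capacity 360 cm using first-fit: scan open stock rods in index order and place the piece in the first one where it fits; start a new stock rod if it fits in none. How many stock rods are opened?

  90 → stock rod 1 (new)  [load 90/360]
  190 → stock rod 1  [load 280/360]
  70 → stock rod 1  [load 350/360]
  60 → stock rod 2 (new)  [load 60/360]
  110 → stock rod 2  [load 170/360]
  280 → stock rod 3 (new)  [load 280/360]
  110 → stock rod 2  [load 280/360]
  120 → stock rod 4 (new)  [load 120/360]
  110 → stock rod 4  [load 230/360]
  120 → stock rod 4  [load 350/360]
  200 → stock rod 5 (new)  [load 200/360]
  220 → stock rod 6 (new)  [load 220/360]
  50 → stock rod 2  [load 330/360]
6 stock rods opened.

6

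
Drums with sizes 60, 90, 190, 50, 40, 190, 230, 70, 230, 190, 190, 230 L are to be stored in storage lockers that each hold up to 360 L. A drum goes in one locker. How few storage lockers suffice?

Total = 230 + 230 + 230 + 190 + 190 + 190 + 190 + 90 + 70 + 60 + 50 + 40 = 1760 L.
Lower bound: ⌈1760/360⌉ = 5 storage lockers.
Also, 7 drums each exceed 180 L, and no two of those can share a locker, so at least 7 storage lockers are needed.
A packing using 7 storage lockers:
  locker 1: 230 + 90 + 40 = 360
  locker 2: 230 + 70 + 60 = 360
  locker 3: 230 + 50 = 280
  locker 4: 190 = 190
  locker 5: 190 = 190
  locker 6: 190 = 190
  locker 7: 190 = 190
This matches the lower bound, so 7 is optimal.

7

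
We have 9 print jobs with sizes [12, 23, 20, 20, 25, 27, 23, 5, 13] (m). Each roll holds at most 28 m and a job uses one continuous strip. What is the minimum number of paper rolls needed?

Total = 27 + 25 + 23 + 23 + 20 + 20 + 13 + 12 + 5 = 168 m.
Lower bound: ⌈168/28⌉ = 6 paper rolls.
A packing using 7 paper rolls:
  roll 1: 27 = 27
  roll 2: 25 = 25
  roll 3: 23 + 5 = 28
  roll 4: 23 = 23
  roll 5: 20 = 20
  roll 6: 20 = 20
  roll 7: 13 + 12 = 25
No arrangement into 6 paper rolls stays within capacity, so 7 is optimal.

7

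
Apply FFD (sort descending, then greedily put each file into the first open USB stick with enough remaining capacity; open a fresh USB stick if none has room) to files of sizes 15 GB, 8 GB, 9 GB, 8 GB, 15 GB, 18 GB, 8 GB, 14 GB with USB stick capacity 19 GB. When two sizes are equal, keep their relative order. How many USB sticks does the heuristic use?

6

Sorted descending: 18, 15, 15, 14, 9, 8, 8, 8.
  18 → USB stick 1 (new)  [load 18/19]
  15 → USB stick 2 (new)  [load 15/19]
  15 → USB stick 3 (new)  [load 15/19]
  14 → USB stick 4 (new)  [load 14/19]
  9 → USB stick 5 (new)  [load 9/19]
  8 → USB stick 5  [load 17/19]
  8 → USB stick 6 (new)  [load 8/19]
  8 → USB stick 6  [load 16/19]
6 USB sticks opened.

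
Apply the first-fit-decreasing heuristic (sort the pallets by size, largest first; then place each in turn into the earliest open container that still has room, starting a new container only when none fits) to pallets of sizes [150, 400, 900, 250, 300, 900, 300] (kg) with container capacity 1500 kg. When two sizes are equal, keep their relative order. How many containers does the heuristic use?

3

Sorted descending: 900, 900, 400, 300, 300, 250, 150.
  900 → container 1 (new)  [load 900/1500]
  900 → container 2 (new)  [load 900/1500]
  400 → container 1  [load 1300/1500]
  300 → container 2  [load 1200/1500]
  300 → container 2  [load 1500/1500]
  250 → container 3 (new)  [load 250/1500]
  150 → container 1  [load 1450/1500]
3 containers opened.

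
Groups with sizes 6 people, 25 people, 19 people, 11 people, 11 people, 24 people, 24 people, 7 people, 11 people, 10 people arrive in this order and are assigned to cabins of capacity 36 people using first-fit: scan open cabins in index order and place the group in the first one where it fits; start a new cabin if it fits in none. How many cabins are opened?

  6 → cabin 1 (new)  [load 6/36]
  25 → cabin 1  [load 31/36]
  19 → cabin 2 (new)  [load 19/36]
  11 → cabin 2  [load 30/36]
  11 → cabin 3 (new)  [load 11/36]
  24 → cabin 3  [load 35/36]
  24 → cabin 4 (new)  [load 24/36]
  7 → cabin 4  [load 31/36]
  11 → cabin 5 (new)  [load 11/36]
  10 → cabin 5  [load 21/36]
5 cabins opened.

5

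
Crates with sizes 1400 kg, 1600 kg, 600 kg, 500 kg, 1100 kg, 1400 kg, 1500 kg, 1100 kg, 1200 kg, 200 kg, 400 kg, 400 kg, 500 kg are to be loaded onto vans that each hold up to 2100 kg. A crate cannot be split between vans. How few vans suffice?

7

Total = 1600 + 1500 + 1400 + 1400 + 1200 + 1100 + 1100 + 600 + 500 + 500 + 400 + 400 + 200 = 11900 kg.
Lower bound: ⌈11900/2100⌉ = 6 vans.
Also, 7 crates each exceed 1050 kg, and no two of those can share a van, so at least 7 vans are needed.
A packing using 7 vans:
  van 1: 1600 + 500 = 2100
  van 2: 1500 + 600 = 2100
  van 3: 1400 + 500 + 200 = 2100
  van 4: 1400 + 400 = 1800
  van 5: 1200 + 400 = 1600
  van 6: 1100 = 1100
  van 7: 1100 = 1100
This matches the lower bound, so 7 is optimal.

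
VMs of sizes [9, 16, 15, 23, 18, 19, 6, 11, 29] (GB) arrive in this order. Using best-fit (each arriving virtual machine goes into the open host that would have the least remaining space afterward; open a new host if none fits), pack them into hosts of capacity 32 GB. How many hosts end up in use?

6

  9 → host 1 (new)  [load 9/32]
  16 → host 1  [load 25/32]
  15 → host 2 (new)  [load 15/32]
  23 → host 3 (new)  [load 23/32]
  18 → host 4 (new)  [load 18/32]
  19 → host 5 (new)  [load 19/32]
  6 → host 1  [load 31/32]
  11 → host 5  [load 30/32]
  29 → host 6 (new)  [load 29/32]
6 hosts opened.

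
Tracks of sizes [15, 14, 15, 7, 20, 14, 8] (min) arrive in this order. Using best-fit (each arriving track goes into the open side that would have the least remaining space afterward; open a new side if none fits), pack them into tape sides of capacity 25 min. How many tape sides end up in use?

  15 → side 1 (new)  [load 15/25]
  14 → side 2 (new)  [load 14/25]
  15 → side 3 (new)  [load 15/25]
  7 → side 1  [load 22/25]
  20 → side 4 (new)  [load 20/25]
  14 → side 5 (new)  [load 14/25]
  8 → side 3  [load 23/25]
5 tape sides opened.

5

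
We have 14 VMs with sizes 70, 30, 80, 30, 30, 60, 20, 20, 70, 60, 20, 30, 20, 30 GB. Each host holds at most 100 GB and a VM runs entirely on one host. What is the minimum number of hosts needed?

6

Total = 80 + 70 + 70 + 60 + 60 + 30 + 30 + 30 + 30 + 30 + 20 + 20 + 20 + 20 = 570 GB.
Lower bound: ⌈570/100⌉ = 6 hosts.
A packing using 6 hosts:
  host 1: 80 + 20 = 100
  host 2: 70 + 30 = 100
  host 3: 70 + 30 = 100
  host 4: 60 + 30 = 90
  host 5: 60 + 30 = 90
  host 6: 30 + 20 + 20 + 20 = 90
This matches the lower bound, so 6 is optimal.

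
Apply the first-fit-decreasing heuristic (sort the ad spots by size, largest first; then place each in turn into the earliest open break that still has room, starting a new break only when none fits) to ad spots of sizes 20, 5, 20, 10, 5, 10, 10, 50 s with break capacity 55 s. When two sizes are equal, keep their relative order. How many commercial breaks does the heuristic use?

3

Sorted descending: 50, 20, 20, 10, 10, 10, 5, 5.
  50 → break 1 (new)  [load 50/55]
  20 → break 2 (new)  [load 20/55]
  20 → break 2  [load 40/55]
  10 → break 2  [load 50/55]
  10 → break 3 (new)  [load 10/55]
  10 → break 3  [load 20/55]
  5 → break 1  [load 55/55]
  5 → break 2  [load 55/55]
3 commercial breaks opened.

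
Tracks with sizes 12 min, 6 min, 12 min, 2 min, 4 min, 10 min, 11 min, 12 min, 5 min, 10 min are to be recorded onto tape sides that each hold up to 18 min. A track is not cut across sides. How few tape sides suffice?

6

Total = 12 + 12 + 12 + 11 + 10 + 10 + 6 + 5 + 4 + 2 = 84 min.
Lower bound: ⌈84/18⌉ = 5 tape sides.
Also, 6 tracks each exceed 9 min, and no two of those can share a side, so at least 6 tape sides are needed.
A packing using 6 tape sides:
  side 1: 12 + 6 = 18
  side 2: 12 + 5 = 17
  side 3: 12 + 4 + 2 = 18
  side 4: 11 = 11
  side 5: 10 = 10
  side 6: 10 = 10
This matches the lower bound, so 6 is optimal.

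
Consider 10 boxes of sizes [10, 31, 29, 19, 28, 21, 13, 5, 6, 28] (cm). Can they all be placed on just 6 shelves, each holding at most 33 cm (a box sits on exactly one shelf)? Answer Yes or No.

No

Total = 190 cm; ⌈190/33⌉ = 6.
The bound of 6 does not rule out 6, but exhaustive search shows no assignment into 6 shelves of capacity 33 cm exists — the minimum is 7.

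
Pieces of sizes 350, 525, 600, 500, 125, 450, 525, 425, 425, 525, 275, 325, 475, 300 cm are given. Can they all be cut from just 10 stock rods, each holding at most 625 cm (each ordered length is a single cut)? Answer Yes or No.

Total = 5825 cm; ⌈5825/625⌉ = 10.
11 pieces each exceed half the capacity and cannot share a stock rod, forcing at least 11 stock rods.
At least 11 stock rods are required, but only 10 are allowed.

No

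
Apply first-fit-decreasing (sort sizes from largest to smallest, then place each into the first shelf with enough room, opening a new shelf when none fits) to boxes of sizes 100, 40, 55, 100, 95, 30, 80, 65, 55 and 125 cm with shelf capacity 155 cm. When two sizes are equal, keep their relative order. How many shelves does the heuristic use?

5

Sorted descending: 125, 100, 100, 95, 80, 65, 55, 55, 40, 30.
  125 → shelf 1 (new)  [load 125/155]
  100 → shelf 2 (new)  [load 100/155]
  100 → shelf 3 (new)  [load 100/155]
  95 → shelf 4 (new)  [load 95/155]
  80 → shelf 5 (new)  [load 80/155]
  65 → shelf 5  [load 145/155]
  55 → shelf 2  [load 155/155]
  55 → shelf 3  [load 155/155]
  40 → shelf 4  [load 135/155]
  30 → shelf 1  [load 155/155]
5 shelves opened.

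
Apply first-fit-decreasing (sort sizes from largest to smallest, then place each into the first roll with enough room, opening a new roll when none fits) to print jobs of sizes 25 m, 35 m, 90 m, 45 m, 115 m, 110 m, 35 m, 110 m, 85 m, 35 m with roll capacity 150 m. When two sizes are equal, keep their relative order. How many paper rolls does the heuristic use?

5

Sorted descending: 115, 110, 110, 90, 85, 45, 35, 35, 35, 25.
  115 → roll 1 (new)  [load 115/150]
  110 → roll 2 (new)  [load 110/150]
  110 → roll 3 (new)  [load 110/150]
  90 → roll 4 (new)  [load 90/150]
  85 → roll 5 (new)  [load 85/150]
  45 → roll 4  [load 135/150]
  35 → roll 1  [load 150/150]
  35 → roll 2  [load 145/150]
  35 → roll 3  [load 145/150]
  25 → roll 5  [load 110/150]
5 paper rolls opened.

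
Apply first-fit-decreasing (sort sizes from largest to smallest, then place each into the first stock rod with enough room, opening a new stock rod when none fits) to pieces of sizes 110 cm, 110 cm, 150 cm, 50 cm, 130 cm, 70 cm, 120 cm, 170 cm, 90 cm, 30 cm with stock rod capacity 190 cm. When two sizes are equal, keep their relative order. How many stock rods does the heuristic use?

7

Sorted descending: 170, 150, 130, 120, 110, 110, 90, 70, 50, 30.
  170 → stock rod 1 (new)  [load 170/190]
  150 → stock rod 2 (new)  [load 150/190]
  130 → stock rod 3 (new)  [load 130/190]
  120 → stock rod 4 (new)  [load 120/190]
  110 → stock rod 5 (new)  [load 110/190]
  110 → stock rod 6 (new)  [load 110/190]
  90 → stock rod 7 (new)  [load 90/190]
  70 → stock rod 4  [load 190/190]
  50 → stock rod 3  [load 180/190]
  30 → stock rod 2  [load 180/190]
7 stock rods opened.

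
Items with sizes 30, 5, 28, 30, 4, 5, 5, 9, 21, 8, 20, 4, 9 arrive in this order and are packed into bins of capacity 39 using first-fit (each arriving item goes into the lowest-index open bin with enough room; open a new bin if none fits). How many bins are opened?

  30 → bin 1 (new)  [load 30/39]
  5 → bin 1  [load 35/39]
  28 → bin 2 (new)  [load 28/39]
  30 → bin 3 (new)  [load 30/39]
  4 → bin 1  [load 39/39]
  5 → bin 2  [load 33/39]
  5 → bin 2  [load 38/39]
  9 → bin 3  [load 39/39]
  21 → bin 4 (new)  [load 21/39]
  8 → bin 4  [load 29/39]
  20 → bin 5 (new)  [load 20/39]
  4 → bin 4  [load 33/39]
  9 → bin 5  [load 29/39]
5 bins opened.

5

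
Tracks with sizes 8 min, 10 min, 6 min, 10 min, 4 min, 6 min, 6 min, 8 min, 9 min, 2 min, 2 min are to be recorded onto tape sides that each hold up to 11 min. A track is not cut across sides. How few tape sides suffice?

Total = 10 + 10 + 9 + 8 + 8 + 6 + 6 + 6 + 4 + 2 + 2 = 71 min.
Lower bound: ⌈71/11⌉ = 7 tape sides.
Also, 8 tracks each exceed 11/2 min, and no two of those can share a side, so at least 8 tape sides are needed.
A packing using 8 tape sides:
  side 1: 10 = 10
  side 2: 10 = 10
  side 3: 9 + 2 = 11
  side 4: 8 + 2 = 10
  side 5: 8 = 8
  side 6: 6 + 4 = 10
  side 7: 6 = 6
  side 8: 6 = 6
This matches the lower bound, so 8 is optimal.

8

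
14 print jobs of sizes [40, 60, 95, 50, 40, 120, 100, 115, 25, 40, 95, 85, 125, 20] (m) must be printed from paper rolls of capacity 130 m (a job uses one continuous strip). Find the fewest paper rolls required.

9

Total = 125 + 120 + 115 + 100 + 95 + 95 + 85 + 60 + 50 + 40 + 40 + 40 + 25 + 20 = 1010 m.
Lower bound: ⌈1010/130⌉ = 8 paper rolls.
A packing using 9 paper rolls:
  roll 1: 125 = 125
  roll 2: 120 = 120
  roll 3: 115 = 115
  roll 4: 100 + 25 = 125
  roll 5: 95 + 20 = 115
  roll 6: 95 = 95
  roll 7: 85 + 40 = 125
  roll 8: 60 + 50 = 110
  roll 9: 40 + 40 = 80
No arrangement into 8 paper rolls stays within capacity, so 9 is optimal.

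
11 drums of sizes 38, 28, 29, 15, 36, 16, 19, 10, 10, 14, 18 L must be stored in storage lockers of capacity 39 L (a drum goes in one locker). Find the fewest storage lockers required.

Total = 38 + 36 + 29 + 28 + 19 + 18 + 16 + 15 + 14 + 10 + 10 = 233 L.
Lower bound: ⌈233/39⌉ = 6 storage lockers.
A packing using 7 storage lockers:
  locker 1: 38 = 38
  locker 2: 36 = 36
  locker 3: 29 + 10 = 39
  locker 4: 28 + 10 = 38
  locker 5: 19 + 18 = 37
  locker 6: 16 + 15 = 31
  locker 7: 14 = 14
No arrangement into 6 storage lockers stays within capacity, so 7 is optimal.

7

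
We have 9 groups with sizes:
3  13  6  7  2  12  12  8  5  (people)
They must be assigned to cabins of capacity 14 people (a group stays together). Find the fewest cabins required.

Total = 13 + 12 + 12 + 8 + 7 + 6 + 5 + 3 + 2 = 68 people.
Lower bound: ⌈68/14⌉ = 5 cabins.
A packing using 6 cabins:
  cabin 1: 13 = 13
  cabin 2: 12 + 2 = 14
  cabin 3: 12 = 12
  cabin 4: 8 + 6 = 14
  cabin 5: 7 + 5 = 12
  cabin 6: 3 = 3
No arrangement into 5 cabins stays within capacity, so 6 is optimal.

6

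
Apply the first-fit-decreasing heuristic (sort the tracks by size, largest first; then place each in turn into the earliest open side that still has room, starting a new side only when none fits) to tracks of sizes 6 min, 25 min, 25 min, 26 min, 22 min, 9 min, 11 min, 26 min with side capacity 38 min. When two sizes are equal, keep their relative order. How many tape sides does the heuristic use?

Sorted descending: 26, 26, 25, 25, 22, 11, 9, 6.
  26 → side 1 (new)  [load 26/38]
  26 → side 2 (new)  [load 26/38]
  25 → side 3 (new)  [load 25/38]
  25 → side 4 (new)  [load 25/38]
  22 → side 5 (new)  [load 22/38]
  11 → side 1  [load 37/38]
  9 → side 2  [load 35/38]
  6 → side 3  [load 31/38]
5 tape sides opened.

5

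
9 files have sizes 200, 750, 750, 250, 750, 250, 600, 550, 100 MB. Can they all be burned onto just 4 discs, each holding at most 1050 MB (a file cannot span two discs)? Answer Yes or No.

No

Total = 4200 MB; ⌈4200/1050⌉ = 4.
5 files each exceed half the capacity and cannot share a disc, forcing at least 5 discs.
At least 5 discs are required, but only 4 are allowed.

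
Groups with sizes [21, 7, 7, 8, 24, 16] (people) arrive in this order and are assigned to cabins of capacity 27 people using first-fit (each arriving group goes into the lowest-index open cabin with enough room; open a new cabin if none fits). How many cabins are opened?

4

  21 → cabin 1 (new)  [load 21/27]
  7 → cabin 2 (new)  [load 7/27]
  7 → cabin 2  [load 14/27]
  8 → cabin 2  [load 22/27]
  24 → cabin 3 (new)  [load 24/27]
  16 → cabin 4 (new)  [load 16/27]
4 cabins opened.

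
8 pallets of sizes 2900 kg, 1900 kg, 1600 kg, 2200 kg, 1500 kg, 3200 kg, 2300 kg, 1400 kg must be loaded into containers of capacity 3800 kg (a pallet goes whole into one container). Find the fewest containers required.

5

Total = 3200 + 2900 + 2300 + 2200 + 1900 + 1600 + 1500 + 1400 = 17000 kg.
Lower bound: ⌈17000/3800⌉ = 5 containers.
A packing using 5 containers:
  container 1: 3200 = 3200
  container 2: 2900 = 2900
  container 3: 2300 + 1500 = 3800
  container 4: 2200 + 1600 = 3800
  container 5: 1900 + 1400 = 3300
This matches the lower bound, so 5 is optimal.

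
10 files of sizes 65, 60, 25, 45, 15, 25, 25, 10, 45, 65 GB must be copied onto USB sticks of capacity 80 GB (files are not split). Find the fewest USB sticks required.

6

Total = 65 + 65 + 60 + 45 + 45 + 25 + 25 + 25 + 15 + 10 = 380 GB.
Lower bound: ⌈380/80⌉ = 5 USB sticks.
A packing using 6 USB sticks:
  USB stick 1: 65 + 15 = 80
  USB stick 2: 65 + 10 = 75
  USB stick 3: 60 = 60
  USB stick 4: 45 + 25 = 70
  USB stick 5: 45 + 25 = 70
  USB stick 6: 25 = 25
No arrangement into 5 USB sticks stays within capacity, so 6 is optimal.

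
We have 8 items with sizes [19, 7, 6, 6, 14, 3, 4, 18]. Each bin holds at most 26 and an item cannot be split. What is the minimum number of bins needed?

Total = 19 + 18 + 14 + 7 + 6 + 6 + 4 + 3 = 77.
Lower bound: ⌈77/26⌉ = 3 bins.
A packing using 3 bins:
  bin 1: 19 + 7 = 26
  bin 2: 18 + 4 + 3 = 25
  bin 3: 14 + 6 + 6 = 26
This matches the lower bound, so 3 is optimal.

3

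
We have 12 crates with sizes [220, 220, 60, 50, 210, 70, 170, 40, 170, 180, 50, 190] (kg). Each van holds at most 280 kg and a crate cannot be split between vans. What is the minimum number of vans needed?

7

Total = 220 + 220 + 210 + 190 + 180 + 170 + 170 + 70 + 60 + 50 + 50 + 40 = 1630 kg.
Lower bound: ⌈1630/280⌉ = 6 vans.
Also, 7 crates each exceed 140 kg, and no two of those can share a van, so at least 7 vans are needed.
A packing using 7 vans:
  van 1: 220 + 60 = 280
  van 2: 220 + 50 = 270
  van 3: 210 + 70 = 280
  van 4: 190 + 50 + 40 = 280
  van 5: 180 = 180
  van 6: 170 = 170
  van 7: 170 = 170
This matches the lower bound, so 7 is optimal.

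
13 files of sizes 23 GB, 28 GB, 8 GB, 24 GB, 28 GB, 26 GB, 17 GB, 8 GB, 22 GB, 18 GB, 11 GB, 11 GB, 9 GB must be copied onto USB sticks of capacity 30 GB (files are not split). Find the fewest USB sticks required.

Total = 28 + 28 + 26 + 24 + 23 + 22 + 18 + 17 + 11 + 11 + 9 + 8 + 8 = 233 GB.
Lower bound: ⌈233/30⌉ = 8 USB sticks.
A packing using 9 USB sticks:
  USB stick 1: 28 = 28
  USB stick 2: 28 = 28
  USB stick 3: 26 = 26
  USB stick 4: 24 = 24
  USB stick 5: 23 = 23
  USB stick 6: 22 + 8 = 30
  USB stick 7: 18 + 11 = 29
  USB stick 8: 17 + 11 = 28
  USB stick 9: 9 + 8 = 17
No arrangement into 8 USB sticks stays within capacity, so 9 is optimal.

9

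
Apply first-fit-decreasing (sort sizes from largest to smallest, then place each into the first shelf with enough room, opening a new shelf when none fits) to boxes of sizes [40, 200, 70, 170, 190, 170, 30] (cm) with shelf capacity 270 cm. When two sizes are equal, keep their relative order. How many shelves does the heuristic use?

Sorted descending: 200, 190, 170, 170, 70, 40, 30.
  200 → shelf 1 (new)  [load 200/270]
  190 → shelf 2 (new)  [load 190/270]
  170 → shelf 3 (new)  [load 170/270]
  170 → shelf 4 (new)  [load 170/270]
  70 → shelf 1  [load 270/270]
  40 → shelf 2  [load 230/270]
  30 → shelf 2  [load 260/270]
4 shelves opened.

4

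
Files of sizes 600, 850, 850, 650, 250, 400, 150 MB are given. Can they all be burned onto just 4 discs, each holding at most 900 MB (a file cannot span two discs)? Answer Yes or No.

Total = 3750 MB; ⌈3750/900⌉ = 5.
At least 5 discs are required, but only 4 are allowed.

No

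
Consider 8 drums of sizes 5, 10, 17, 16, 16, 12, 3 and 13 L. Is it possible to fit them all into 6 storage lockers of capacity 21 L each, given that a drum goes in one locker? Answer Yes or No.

A valid assignment using 6 storage lockers:
  locker 1: 17 + 3 = 20
  locker 2: 16 + 5 = 21
  locker 3: 16 = 16
  locker 4: 13 = 13
  locker 5: 12 = 12
  locker 6: 10 = 10
Every load is within 21 L, so 6 storage lockers suffice.

Yes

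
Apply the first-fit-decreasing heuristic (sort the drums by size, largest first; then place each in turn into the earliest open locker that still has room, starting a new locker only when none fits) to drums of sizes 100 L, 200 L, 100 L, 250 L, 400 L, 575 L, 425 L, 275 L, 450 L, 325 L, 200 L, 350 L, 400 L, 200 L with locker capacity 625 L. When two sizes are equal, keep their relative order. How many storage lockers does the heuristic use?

8

Sorted descending: 575, 450, 425, 400, 400, 350, 325, 275, 250, 200, 200, 200, 100, 100.
  575 → locker 1 (new)  [load 575/625]
  450 → locker 2 (new)  [load 450/625]
  425 → locker 3 (new)  [load 425/625]
  400 → locker 4 (new)  [load 400/625]
  400 → locker 5 (new)  [load 400/625]
  350 → locker 6 (new)  [load 350/625]
  325 → locker 7 (new)  [load 325/625]
  275 → locker 6  [load 625/625]
  250 → locker 7  [load 575/625]
  200 → locker 3  [load 625/625]
  200 → locker 4  [load 600/625]
  200 → locker 5  [load 600/625]
  100 → locker 2  [load 550/625]
  100 → locker 8 (new)  [load 100/625]
8 storage lockers opened.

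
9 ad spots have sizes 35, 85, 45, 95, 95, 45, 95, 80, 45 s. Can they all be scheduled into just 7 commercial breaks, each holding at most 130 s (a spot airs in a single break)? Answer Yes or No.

A valid assignment using 6 commercial breaks:
  break 1: 95 + 35 = 130
  break 2: 95 = 95
  break 3: 95 = 95
  break 4: 85 + 45 = 130
  break 5: 80 + 45 = 125
  break 6: 45 = 45
That uses only 6 ≤ 7, so 7 commercial breaks are enough.

Yes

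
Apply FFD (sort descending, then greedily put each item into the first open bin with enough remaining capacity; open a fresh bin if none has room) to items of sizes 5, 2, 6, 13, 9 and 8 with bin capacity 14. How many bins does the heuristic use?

Sorted descending: 13, 9, 8, 6, 5, 2.
  13 → bin 1 (new)  [load 13/14]
  9 → bin 2 (new)  [load 9/14]
  8 → bin 3 (new)  [load 8/14]
  6 → bin 3  [load 14/14]
  5 → bin 2  [load 14/14]
  2 → bin 4 (new)  [load 2/14]
4 bins opened.

4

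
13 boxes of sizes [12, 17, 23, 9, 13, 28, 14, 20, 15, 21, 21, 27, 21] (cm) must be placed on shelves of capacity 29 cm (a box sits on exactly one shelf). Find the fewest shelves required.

10

Total = 28 + 27 + 23 + 21 + 21 + 21 + 20 + 17 + 15 + 14 + 13 + 12 + 9 = 241 cm.
Lower bound: ⌈241/29⌉ = 9 shelves.
A packing using 10 shelves:
  shelf 1: 28 = 28
  shelf 2: 27 = 27
  shelf 3: 23 = 23
  shelf 4: 21 = 21
  shelf 5: 21 = 21
  shelf 6: 21 = 21
  shelf 7: 20 + 9 = 29
  shelf 8: 17 + 12 = 29
  shelf 9: 15 + 14 = 29
  shelf 10: 13 = 13
No arrangement into 9 shelves stays within capacity, so 10 is optimal.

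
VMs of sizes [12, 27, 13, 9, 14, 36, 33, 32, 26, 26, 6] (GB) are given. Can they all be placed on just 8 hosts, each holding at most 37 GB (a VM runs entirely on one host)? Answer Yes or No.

Yes

A valid assignment using 8 hosts:
  host 1: 36 = 36
  host 2: 33 = 33
  host 3: 32 = 32
  host 4: 27 + 9 = 36
  host 5: 26 + 6 = 32
  host 6: 26 = 26
  host 7: 14 + 13 = 27
  host 8: 12 = 12
Every load is within 37 GB, so 8 hosts suffice.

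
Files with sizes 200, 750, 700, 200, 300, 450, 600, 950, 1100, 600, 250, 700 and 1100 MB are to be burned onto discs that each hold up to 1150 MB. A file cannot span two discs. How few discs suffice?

Total = 1100 + 1100 + 950 + 750 + 700 + 700 + 600 + 600 + 450 + 300 + 250 + 200 + 200 = 7900 MB.
Lower bound: ⌈7900/1150⌉ = 7 discs.
Also, 8 files each exceed 575 MB, and no two of those can share a disc, so at least 8 discs are needed.
A packing using 8 discs:
  disc 1: 1100 = 1100
  disc 2: 1100 = 1100
  disc 3: 950 + 200 = 1150
  disc 4: 750 + 300 = 1050
  disc 5: 700 + 450 = 1150
  disc 6: 700 + 250 + 200 = 1150
  disc 7: 600 = 600
  disc 8: 600 = 600
This matches the lower bound, so 8 is optimal.

8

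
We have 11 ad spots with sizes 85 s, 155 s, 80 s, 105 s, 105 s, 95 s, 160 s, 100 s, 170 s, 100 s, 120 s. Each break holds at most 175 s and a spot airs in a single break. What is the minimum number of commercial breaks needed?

Total = 170 + 160 + 155 + 120 + 105 + 105 + 100 + 100 + 95 + 85 + 80 = 1275 s.
Lower bound: ⌈1275/175⌉ = 8 commercial breaks.
Also, 9 ad spots each exceed 175/2 s, and no two of those can share a break, so at least 9 commercial breaks are needed.
A packing using 10 commercial breaks:
  break 1: 170 = 170
  break 2: 160 = 160
  break 3: 155 = 155
  break 4: 120 = 120
  break 5: 105 = 105
  break 6: 105 = 105
  break 7: 100 = 100
  break 8: 100 = 100
  break 9: 95 + 80 = 175
  break 10: 85 = 85
No arrangement into 9 commercial breaks stays within capacity, so 10 is optimal.

10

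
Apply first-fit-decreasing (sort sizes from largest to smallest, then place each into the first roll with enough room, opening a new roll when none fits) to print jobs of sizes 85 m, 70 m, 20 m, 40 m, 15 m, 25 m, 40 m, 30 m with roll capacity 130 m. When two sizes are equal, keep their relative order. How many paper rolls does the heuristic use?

Sorted descending: 85, 70, 40, 40, 30, 25, 20, 15.
  85 → roll 1 (new)  [load 85/130]
  70 → roll 2 (new)  [load 70/130]
  40 → roll 1  [load 125/130]
  40 → roll 2  [load 110/130]
  30 → roll 3 (new)  [load 30/130]
  25 → roll 3  [load 55/130]
  20 → roll 2  [load 130/130]
  15 → roll 3  [load 70/130]
3 paper rolls opened.

3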